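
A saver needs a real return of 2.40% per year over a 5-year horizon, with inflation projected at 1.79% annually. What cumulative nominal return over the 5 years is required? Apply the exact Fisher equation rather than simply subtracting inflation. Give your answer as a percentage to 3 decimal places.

Required annual nominal rate: (1+2.40%)(1+1.79%) − 1 = 4.23296%.
Cumulative over 5 years: (1 + 0.0423296)^5 − 1 ≈ 0.23034.

23.034%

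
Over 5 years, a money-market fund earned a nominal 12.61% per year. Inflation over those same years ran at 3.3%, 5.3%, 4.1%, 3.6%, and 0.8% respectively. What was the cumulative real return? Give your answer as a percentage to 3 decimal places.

Cumulative inflation factor: 1.033 × 1.053 × 1.041 × 1.036 × 1.008 ≈ 1.18250.
Nominal growth factor: 1.81086. Real growth factor = 1.81086 / 1.18250 ≈ 1.53139.
Total real return ≈ 53.1387%.

53.139%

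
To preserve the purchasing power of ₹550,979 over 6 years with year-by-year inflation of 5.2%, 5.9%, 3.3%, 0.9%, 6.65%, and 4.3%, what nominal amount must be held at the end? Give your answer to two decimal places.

₹711,677.77

Cumulative price-level factor: 1.052 × 1.059 × 1.033 × 1.009 × 1.0665 × 1.043 ≈ 1.2916604321.
Multiplying ₹550,979 by the price-level factor gives the future nominal sum.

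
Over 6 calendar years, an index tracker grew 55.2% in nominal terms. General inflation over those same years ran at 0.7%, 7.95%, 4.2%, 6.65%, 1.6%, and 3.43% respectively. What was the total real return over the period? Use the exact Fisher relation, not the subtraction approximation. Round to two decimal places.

Cumulative inflation factor: 1.007 × 1.0795 × 1.042 × 1.0665 × 1.016 × 1.0343 ≈ 1.26947.
Nominal growth factor: 1.55200. Real growth factor = 1.55200 / 1.26947 ≈ 1.22256.
Total real return ≈ 22.2562%.

22.26%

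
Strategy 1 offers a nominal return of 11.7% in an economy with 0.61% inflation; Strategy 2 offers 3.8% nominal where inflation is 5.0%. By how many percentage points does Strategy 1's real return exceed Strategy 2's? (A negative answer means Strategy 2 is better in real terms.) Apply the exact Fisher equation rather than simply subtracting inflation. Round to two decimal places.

12.17

Strategy 1 real return: 1.117/1.0061 − 1 = 11.023%.
Strategy 2 real return: 1.038/1.050 − 1 = -1.143%.
Difference: 11.023 − (-1.143) = 12.166 pp.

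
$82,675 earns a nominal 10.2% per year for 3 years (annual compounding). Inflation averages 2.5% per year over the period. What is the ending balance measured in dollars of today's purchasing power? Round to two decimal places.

$102,741.85

Nominal value at maturity: $82,675 × (1 + 10.2%)^3 ≈ $110,641.74.
Price-level factor over 3 years: (1 + 2.5%)^3 = 1.076890625.
The maturity value deflated by that factor is the answer in today's purchasing power.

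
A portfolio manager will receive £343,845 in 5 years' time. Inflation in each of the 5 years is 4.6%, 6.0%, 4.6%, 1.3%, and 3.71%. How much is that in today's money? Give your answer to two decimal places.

Price-level factor over 5 years: 1.046 × 1.060 × 1.046 × 1.013 × 1.0371 ≈ 1.2184264380.
Purchasing power today: £343,845 divided by that factor.

£282,204.15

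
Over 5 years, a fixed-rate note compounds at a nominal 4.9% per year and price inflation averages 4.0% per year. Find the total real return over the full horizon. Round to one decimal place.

The annual real rate is (1+4.9%)/(1+4.0%) − 1 = 0.8654%.
Compounded over 5 years: (1 + 0.008654)^5 − 1 ≈ 0.04402.

4.4%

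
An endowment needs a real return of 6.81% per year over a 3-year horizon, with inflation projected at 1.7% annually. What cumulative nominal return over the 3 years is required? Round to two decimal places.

Required annual nominal rate: (1+6.81%)(1+1.7%) − 1 = 8.62577%.
Cumulative over 3 years: (1 + 0.0862577)^3 − 1 ≈ 0.28174.

28.17%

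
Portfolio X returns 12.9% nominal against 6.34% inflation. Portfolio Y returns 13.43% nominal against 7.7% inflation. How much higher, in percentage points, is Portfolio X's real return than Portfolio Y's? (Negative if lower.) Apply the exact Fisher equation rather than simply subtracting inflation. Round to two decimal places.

0.85

Portfolio X real return: 1.129/1.0634 − 1 = 6.169%.
Portfolio Y real return: 1.1343/1.077 − 1 = 5.320%.
Difference: 6.169 − 5.320 = 0.849 pp.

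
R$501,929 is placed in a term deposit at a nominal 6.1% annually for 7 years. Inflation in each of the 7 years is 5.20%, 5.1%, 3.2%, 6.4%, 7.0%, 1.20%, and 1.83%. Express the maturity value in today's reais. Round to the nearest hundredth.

Nominal value at maturity: R$501,929 × (1 + 6.1%)^7 ≈ R$759,713.73.
Price-level factor over 7 years: 1.0520 × 1.051 × 1.032 × 1.064 × 1.070 × 1.0120 × 1.0183 ≈ 1.3386893706.
Dividing the nominal maturity value by the price-level factor gives the value in today's money.

R$567,505.61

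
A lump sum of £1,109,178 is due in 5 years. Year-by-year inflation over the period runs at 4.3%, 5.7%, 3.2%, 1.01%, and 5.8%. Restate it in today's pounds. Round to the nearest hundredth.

£912,246.52

Price-level factor over 5 years: 1.043 × 1.057 × 1.032 × 1.0101 × 1.058 ≈ 1.2158752882.
Purchasing power today: £1,109,178 divided by that factor.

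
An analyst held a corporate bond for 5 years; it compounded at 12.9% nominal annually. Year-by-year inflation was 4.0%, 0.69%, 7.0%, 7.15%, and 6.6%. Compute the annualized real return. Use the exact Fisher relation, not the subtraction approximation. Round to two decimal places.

7.46%

Cumulative inflation factor: 1.040 × 1.0069 × 1.070 × 1.0715 × 1.066 ≈ 1.27983.
Nominal growth factor: 1.83430. Real growth factor = 1.83430 / 1.27983 ≈ 1.43323.
Annualized: 1.43323^(1/5) − 1 ≈ 0.07464.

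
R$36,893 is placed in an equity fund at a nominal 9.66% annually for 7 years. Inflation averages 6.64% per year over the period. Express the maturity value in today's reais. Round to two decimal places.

Nominal value at maturity: R$36,893 × (1 + 9.66%)^7 ≈ R$70,352.84.
Price-level factor over 7 years: (1 + 6.64%)^7 ≈ 1.5683426568.
Dividing the nominal maturity value by the price-level factor gives the value in today's money.

R$44,858.08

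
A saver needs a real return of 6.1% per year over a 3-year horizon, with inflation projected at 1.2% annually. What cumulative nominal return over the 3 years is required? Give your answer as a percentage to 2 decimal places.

Required annual nominal rate: (1+6.1%)(1+1.2%) − 1 = 7.3732%.
Cumulative over 3 years: (1 + 0.073732)^3 − 1 ≈ 0.23791.

23.79%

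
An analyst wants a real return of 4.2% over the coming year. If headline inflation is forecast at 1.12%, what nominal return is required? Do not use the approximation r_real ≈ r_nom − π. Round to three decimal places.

By the Fisher equation, 1 + r_nom = (1 + 4.2%)(1 + 1.12%) = 1.042 × 1.0112 = 1.0536704.
So r_nom = 5.36704%.

5.367%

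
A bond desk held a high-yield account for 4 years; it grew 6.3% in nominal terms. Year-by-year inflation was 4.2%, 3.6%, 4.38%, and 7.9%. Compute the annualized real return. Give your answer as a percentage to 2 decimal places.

Cumulative inflation factor: 1.042 × 1.036 × 1.0438 × 1.079 ≈ 1.21581.
Nominal growth factor: 1.06300. Real growth factor = 1.06300 / 1.21581 ≈ 0.87431.
Annualized: 0.87431^(1/4) − 1 ≈ -0.03302.

-3.30%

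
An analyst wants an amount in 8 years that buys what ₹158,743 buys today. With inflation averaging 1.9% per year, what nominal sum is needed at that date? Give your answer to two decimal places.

Cumulative price-level factor: (1+1.9%)^8 ≈ 1.1625013665.
The nominal amount required is ₹158,743 scaled up by that factor.

₹184,538.95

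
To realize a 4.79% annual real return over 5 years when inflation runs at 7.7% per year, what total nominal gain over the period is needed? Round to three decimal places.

83.096%

Required annual nominal rate: (1+4.79%)(1+7.7%) − 1 = 12.85883%.
Cumulative over 5 years: (1 + 0.1285883)^5 − 1 ≈ 0.83096.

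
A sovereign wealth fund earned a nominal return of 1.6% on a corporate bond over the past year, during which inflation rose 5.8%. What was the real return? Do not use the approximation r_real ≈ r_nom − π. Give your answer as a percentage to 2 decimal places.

-3.97%

Real return via the Fisher equation: (1 + 1.6%)/(1 + 5.8%) − 1 = 1.016/1.058 − 1 ≈ -0.03970.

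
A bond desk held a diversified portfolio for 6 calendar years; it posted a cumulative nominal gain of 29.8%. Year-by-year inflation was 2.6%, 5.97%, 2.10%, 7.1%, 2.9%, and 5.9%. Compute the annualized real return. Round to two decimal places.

0.03%

Cumulative inflation factor: 1.026 × 1.0597 × 1.0210 × 1.071 × 1.029 × 1.059 ≈ 1.29556.
Nominal growth factor: 1.29800. Real growth factor = 1.29800 / 1.29556 ≈ 1.00188.
Annualized: 1.00188^(1/6) − 1 ≈ 0.00031.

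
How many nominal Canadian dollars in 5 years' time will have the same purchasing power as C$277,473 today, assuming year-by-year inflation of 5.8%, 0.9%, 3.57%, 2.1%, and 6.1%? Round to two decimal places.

C$332,332.39

Cumulative price-level factor: 1.058 × 1.009 × 1.0357 × 1.021 × 1.061 ≈ 1.1977107186.
The nominal amount required is C$277,473 scaled up by that factor.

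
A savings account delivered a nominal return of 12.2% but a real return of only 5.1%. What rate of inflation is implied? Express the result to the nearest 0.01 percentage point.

6.76%

From (1+r_nom) = (1+r_real)(1+π), we get 1+π = (1 + 12.2%)/(1 + 5.1%) = 1.122/1.051 ≈ 1.06755.
So π ≈ 6.7555%.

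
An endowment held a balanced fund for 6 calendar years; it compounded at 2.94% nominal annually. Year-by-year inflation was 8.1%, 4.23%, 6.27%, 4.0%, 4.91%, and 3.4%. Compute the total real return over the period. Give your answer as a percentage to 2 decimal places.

Cumulative inflation factor: 1.081 × 1.0423 × 1.0627 × 1.040 × 1.0491 × 1.034 ≈ 1.35083.
Nominal growth factor: 1.18988. Real growth factor = 1.18988 / 1.35083 ≈ 0.88086.
Total real return ≈ -11.9144%.

-11.91%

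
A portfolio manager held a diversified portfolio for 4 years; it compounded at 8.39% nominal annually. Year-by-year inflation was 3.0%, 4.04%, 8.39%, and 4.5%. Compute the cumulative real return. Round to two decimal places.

13.71%

Cumulative inflation factor: 1.030 × 1.0404 × 1.0839 × 1.045 ≈ 1.21379.
Nominal growth factor: 1.38025. Real growth factor = 1.38025 / 1.21379 ≈ 1.13714.
Total real return ≈ 13.7140%.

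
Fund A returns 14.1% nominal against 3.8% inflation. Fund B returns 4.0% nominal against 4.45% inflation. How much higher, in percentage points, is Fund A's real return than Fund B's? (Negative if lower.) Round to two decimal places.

Fund A real return: 1.141/1.038 − 1 = 9.923%.
Fund B real return: 1.040/1.0445 − 1 = -0.431%.
Difference: 9.923 − (-0.431) = 10.354 pp.

10.35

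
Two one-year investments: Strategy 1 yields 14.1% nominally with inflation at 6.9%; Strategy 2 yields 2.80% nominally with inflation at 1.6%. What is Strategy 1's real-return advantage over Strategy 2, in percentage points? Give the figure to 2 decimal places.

5.55

Strategy 1 real return: 1.141/1.069 − 1 = 6.735%.
Strategy 2 real return: 1.0280/1.016 − 1 = 1.181%.
Difference: 6.735 − 1.181 = 5.554 pp.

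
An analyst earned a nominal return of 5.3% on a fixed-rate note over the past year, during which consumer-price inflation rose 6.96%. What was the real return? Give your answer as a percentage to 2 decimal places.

-1.55%

Real return via the Fisher equation: (1 + 5.3%)/(1 + 6.96%) − 1 = 1.053/1.0696 − 1 ≈ -0.01552.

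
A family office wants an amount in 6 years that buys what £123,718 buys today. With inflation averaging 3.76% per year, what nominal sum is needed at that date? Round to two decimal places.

£154,387.69

Cumulative price-level factor: (1+3.76%)^6 ≈ 1.2478999820.
The nominal amount required is £123,718 scaled up by that factor.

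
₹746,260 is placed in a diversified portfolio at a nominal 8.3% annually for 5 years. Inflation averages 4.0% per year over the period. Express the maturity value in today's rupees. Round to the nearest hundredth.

₹913,830.71

Nominal value at maturity: ₹746,260 × (1 + 8.3%)^5 ≈ ₹1,111,814.79.
Price-level factor over 5 years: (1 + 4.0%)^5 = 1.2166529024.
The maturity value deflated by that factor is the answer in today's purchasing power.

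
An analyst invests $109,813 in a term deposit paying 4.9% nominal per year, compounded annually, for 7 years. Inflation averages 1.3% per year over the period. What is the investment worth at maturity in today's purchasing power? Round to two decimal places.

$140,221.97

Nominal value at maturity: $109,813 × (1 + 4.9%)^7 ≈ $153,490.74.
Price-level factor over 7 years: (1 + 1.3%)^7 ≈ 1.0946269025.
The maturity value deflated by that factor is the answer in today's purchasing power.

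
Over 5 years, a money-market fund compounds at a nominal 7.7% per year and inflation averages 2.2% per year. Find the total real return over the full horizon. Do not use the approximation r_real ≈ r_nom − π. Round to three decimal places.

29.964%

The annual real rate is (1+7.7%)/(1+2.2%) − 1 = 5.3816%.
Compounded over 5 years: (1 + 0.053816)^5 − 1 ≈ 0.29964.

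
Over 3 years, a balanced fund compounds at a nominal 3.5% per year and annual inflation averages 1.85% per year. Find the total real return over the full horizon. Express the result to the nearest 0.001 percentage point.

4.939%

The annual real rate is (1+3.5%)/(1+1.85%) − 1 = 1.6200%.
Compounded over 3 years: (1 + 0.016200)^3 − 1 ≈ 0.04939.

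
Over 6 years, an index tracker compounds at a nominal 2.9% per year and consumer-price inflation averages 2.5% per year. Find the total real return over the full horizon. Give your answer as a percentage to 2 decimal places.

The annual real rate is (1+2.9%)/(1+2.5%) − 1 = 0.3902%.
Compounded over 6 years: (1 + 0.003902)^6 − 1 ≈ 0.02364.

2.36%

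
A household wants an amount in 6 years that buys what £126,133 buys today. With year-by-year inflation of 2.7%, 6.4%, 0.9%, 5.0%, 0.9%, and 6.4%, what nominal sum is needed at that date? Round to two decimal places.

Cumulative price-level factor: 1.027 × 1.064 × 1.009 × 1.050 × 1.009 × 1.064 ≈ 1.2428689290.
The nominal amount required is £126,133 scaled up by that factor.

£156,766.79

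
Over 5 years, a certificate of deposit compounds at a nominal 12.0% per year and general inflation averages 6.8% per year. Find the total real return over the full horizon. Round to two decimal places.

26.83%

The annual real rate is (1+12.0%)/(1+6.8%) − 1 = 4.8689%.
Compounded over 5 years: (1 + 0.048689)^5 − 1 ≈ 0.26833.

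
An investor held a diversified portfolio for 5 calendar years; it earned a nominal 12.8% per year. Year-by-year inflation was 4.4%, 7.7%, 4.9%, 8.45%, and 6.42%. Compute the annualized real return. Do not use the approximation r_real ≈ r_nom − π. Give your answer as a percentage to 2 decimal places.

6.05%

Cumulative inflation factor: 1.044 × 1.077 × 1.049 × 1.0845 × 1.0642 ≈ 1.36127.
Nominal growth factor: 1.82619. Real growth factor = 1.82619 / 1.36127 ≈ 1.34153.
Annualized: 1.34153^(1/5) − 1 ≈ 0.06052.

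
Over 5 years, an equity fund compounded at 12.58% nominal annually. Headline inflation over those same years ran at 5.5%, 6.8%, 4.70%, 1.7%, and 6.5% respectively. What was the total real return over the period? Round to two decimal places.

Cumulative inflation factor: 1.055 × 1.068 × 1.0470 × 1.017 × 1.065 ≈ 1.27774.
Nominal growth factor: 1.80845. Real growth factor = 1.80845 / 1.27774 ≈ 1.41535.
Total real return ≈ 41.5355%.

41.54%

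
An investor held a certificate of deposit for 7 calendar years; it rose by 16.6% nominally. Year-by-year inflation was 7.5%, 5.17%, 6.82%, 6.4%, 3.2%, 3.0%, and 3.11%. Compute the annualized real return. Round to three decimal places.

Cumulative inflation factor: 1.075 × 1.0517 × 1.0682 × 1.064 × 1.032 × 1.030 × 1.0311 ≈ 1.40836.
Nominal growth factor: 1.16600. Real growth factor = 1.16600 / 1.40836 ≈ 0.82792.
Annualized: 0.82792^(1/7) − 1 ≈ -0.02662.

-2.662%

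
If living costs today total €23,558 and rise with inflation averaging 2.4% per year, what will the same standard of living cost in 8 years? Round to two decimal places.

€28,479.87

Cumulative price-level factor: (1+2.4%)^8 ≈ 1.2089258196.
The nominal amount required is €23,558 scaled up by that factor.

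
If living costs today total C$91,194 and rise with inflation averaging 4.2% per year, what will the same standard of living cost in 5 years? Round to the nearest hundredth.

Cumulative price-level factor: (1+4.2%)^5 ≈ 1.2283965692.
The nominal amount required is C$91,194 scaled up by that factor.

C$112,022.40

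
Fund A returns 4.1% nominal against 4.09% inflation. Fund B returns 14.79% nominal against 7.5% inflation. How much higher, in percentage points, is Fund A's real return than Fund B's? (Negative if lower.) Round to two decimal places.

-6.77

Fund A real return: 1.041/1.0409 − 1 = 0.010%.
Fund B real return: 1.1479/1.075 − 1 = 6.781%.
Difference: 0.010 − 6.781 = -6.771 pp.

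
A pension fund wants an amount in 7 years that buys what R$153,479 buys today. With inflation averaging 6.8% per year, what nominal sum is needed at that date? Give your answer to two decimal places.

Cumulative price-level factor: (1+6.8%)^7 ≈ 1.5848886996.
The nominal amount required is R$153,479 scaled up by that factor.

R$243,247.13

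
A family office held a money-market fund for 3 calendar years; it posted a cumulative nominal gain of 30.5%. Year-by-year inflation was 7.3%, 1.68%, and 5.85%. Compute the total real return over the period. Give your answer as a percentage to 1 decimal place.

Cumulative inflation factor: 1.073 × 1.0168 × 1.0585 ≈ 1.15485.
Nominal growth factor: 1.30500. Real growth factor = 1.30500 / 1.15485 ≈ 1.13002.
Total real return ≈ 13.0015%.

13.0%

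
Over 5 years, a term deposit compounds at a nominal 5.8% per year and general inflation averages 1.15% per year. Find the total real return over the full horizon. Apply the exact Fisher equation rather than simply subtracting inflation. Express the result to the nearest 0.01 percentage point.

25.20%

The annual real rate is (1+5.8%)/(1+1.15%) − 1 = 4.5971%.
Compounded over 5 years: (1 + 0.045971)^5 − 1 ≈ 0.25198.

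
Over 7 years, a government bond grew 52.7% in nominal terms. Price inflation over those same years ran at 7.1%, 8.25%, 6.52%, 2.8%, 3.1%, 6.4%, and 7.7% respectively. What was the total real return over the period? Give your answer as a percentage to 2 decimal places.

Cumulative inflation factor: 1.071 × 1.0825 × 1.0652 × 1.028 × 1.031 × 1.064 × 1.077 ≈ 1.49988.
Nominal growth factor: 1.52700. Real growth factor = 1.52700 / 1.49988 ≈ 1.01808.
Total real return ≈ 1.8079%.

1.81%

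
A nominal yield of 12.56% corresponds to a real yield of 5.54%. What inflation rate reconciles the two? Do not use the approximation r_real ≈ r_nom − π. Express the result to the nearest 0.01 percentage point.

6.65%

From (1+r_nom) = (1+r_real)(1+π), we get 1+π = (1 + 12.56%)/(1 + 5.54%) = 1.1256/1.0554 ≈ 1.06652.
So π ≈ 6.6515%.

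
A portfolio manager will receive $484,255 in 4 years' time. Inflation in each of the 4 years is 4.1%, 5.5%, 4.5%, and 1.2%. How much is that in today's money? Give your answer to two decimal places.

$416,940.54

Price-level factor over 4 years: 1.041 × 1.055 × 1.045 × 1.012 = 1.1614485927.
Purchasing power today: $484,255 divided by that factor.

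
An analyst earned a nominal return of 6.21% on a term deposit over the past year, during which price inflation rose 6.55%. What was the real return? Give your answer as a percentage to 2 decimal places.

Real return via the Fisher equation: (1 + 6.21%)/(1 + 6.55%) − 1 = 1.0621/1.0655 − 1 ≈ -0.00319.

-0.32%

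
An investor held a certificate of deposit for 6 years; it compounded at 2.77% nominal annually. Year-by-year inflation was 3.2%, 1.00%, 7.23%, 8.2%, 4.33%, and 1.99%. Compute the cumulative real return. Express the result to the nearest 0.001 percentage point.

-8.444%

Cumulative inflation factor: 1.032 × 1.0100 × 1.0723 × 1.082 × 1.0433 × 1.0199 ≈ 1.28680.
Nominal growth factor: 1.17814. Real growth factor = 1.17814 / 1.28680 ≈ 0.91556.
Total real return ≈ -8.4440%.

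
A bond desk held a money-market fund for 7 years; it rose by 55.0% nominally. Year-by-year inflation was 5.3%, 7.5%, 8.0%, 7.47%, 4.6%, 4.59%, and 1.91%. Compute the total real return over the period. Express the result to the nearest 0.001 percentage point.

5.815%

Cumulative inflation factor: 1.053 × 1.075 × 1.080 × 1.0747 × 1.046 × 1.0459 × 1.0191 ≈ 1.46483.
Nominal growth factor: 1.55000. Real growth factor = 1.55000 / 1.46483 ≈ 1.05815.
Total real return ≈ 5.8145%.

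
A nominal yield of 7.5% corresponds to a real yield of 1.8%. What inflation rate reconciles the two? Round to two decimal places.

From (1+r_nom) = (1+r_real)(1+π), we get 1+π = (1 + 7.5%)/(1 + 1.8%) = 1.075/1.018 ≈ 1.05599.
So π ≈ 5.5992%.

5.60%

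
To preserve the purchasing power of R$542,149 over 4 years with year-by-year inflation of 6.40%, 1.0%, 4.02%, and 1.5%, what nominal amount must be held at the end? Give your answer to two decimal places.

R$615,126.67

Cumulative price-level factor: 1.0640 × 1.010 × 1.0402 × 1.015 ≈ 1.1346081359.
Multiplying R$542,149 by the price-level factor gives the future nominal sum.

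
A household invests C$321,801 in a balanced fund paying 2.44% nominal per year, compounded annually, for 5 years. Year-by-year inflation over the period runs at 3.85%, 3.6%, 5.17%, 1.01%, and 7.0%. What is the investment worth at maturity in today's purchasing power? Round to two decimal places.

C$296,844.47

Nominal value at maturity: C$321,801 × (1 + 2.44%)^5 ≈ C$363,023.92.
Price-level factor over 5 years: 1.0385 × 1.036 × 1.0517 × 1.0101 × 1.070 ≈ 1.2229431787.
The maturity value deflated by that factor is the answer in today's purchasing power.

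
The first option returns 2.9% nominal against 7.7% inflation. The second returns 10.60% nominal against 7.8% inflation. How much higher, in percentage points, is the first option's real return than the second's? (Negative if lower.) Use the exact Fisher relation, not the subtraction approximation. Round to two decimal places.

-7.05

The first option real return: 1.029/1.077 − 1 = -4.457%.
The second real return: 1.1060/1.078 − 1 = 2.597%.
Difference: -4.457 − 2.597 = -7.054 pp.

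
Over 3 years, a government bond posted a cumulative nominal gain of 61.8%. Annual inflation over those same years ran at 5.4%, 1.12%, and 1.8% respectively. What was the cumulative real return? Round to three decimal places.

49.126%

Cumulative inflation factor: 1.054 × 1.0112 × 1.018 ≈ 1.08499.
Nominal growth factor: 1.61800. Real growth factor = 1.61800 / 1.08499 ≈ 1.49126.
Total real return ≈ 49.1259%.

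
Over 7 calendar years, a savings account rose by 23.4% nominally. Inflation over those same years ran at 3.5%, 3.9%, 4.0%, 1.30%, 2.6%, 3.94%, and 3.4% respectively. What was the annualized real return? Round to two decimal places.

Cumulative inflation factor: 1.035 × 1.039 × 1.040 × 1.0130 × 1.026 × 1.0394 × 1.034 ≈ 1.24925.
Nominal growth factor: 1.23400. Real growth factor = 1.23400 / 1.24925 ≈ 0.98779.
Annualized: 0.98779^(1/7) − 1 ≈ -0.00175.

-0.18%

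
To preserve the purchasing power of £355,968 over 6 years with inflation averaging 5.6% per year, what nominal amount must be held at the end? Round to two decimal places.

Cumulative price-level factor: (1+5.6%)^6 ≈ 1.3867031727.
The nominal amount required is £355,968 scaled up by that factor.

£493,621.95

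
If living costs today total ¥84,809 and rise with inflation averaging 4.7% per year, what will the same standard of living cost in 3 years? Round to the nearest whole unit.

¥97,338

Cumulative price-level factor: (1+4.7%)^3 = 1.147730823.
The nominal amount required is ¥84,809 scaled up by that factor.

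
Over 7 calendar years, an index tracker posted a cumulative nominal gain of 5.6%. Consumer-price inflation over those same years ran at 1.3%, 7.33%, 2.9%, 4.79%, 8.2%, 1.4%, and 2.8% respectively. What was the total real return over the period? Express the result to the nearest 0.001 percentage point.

Cumulative inflation factor: 1.013 × 1.0733 × 1.029 × 1.0479 × 1.082 × 1.014 × 1.028 ≈ 1.32228.
Nominal growth factor: 1.05600. Real growth factor = 1.05600 / 1.32228 ≈ 0.79862.
Total real return ≈ -20.1381%.

-20.138%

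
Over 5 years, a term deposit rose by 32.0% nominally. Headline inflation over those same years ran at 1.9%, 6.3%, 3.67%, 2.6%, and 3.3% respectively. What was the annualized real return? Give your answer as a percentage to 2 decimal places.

2.09%

Cumulative inflation factor: 1.019 × 1.063 × 1.0367 × 1.026 × 1.033 ≈ 1.19017.
Nominal growth factor: 1.32000. Real growth factor = 1.32000 / 1.19017 ≈ 1.10909.
Annualized: 1.10909^(1/5) − 1 ≈ 0.02092.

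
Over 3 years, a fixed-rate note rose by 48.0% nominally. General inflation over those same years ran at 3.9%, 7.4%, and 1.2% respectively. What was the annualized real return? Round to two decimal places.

9.43%

Cumulative inflation factor: 1.039 × 1.074 × 1.012 ≈ 1.12928.
Nominal growth factor: 1.48000. Real growth factor = 1.48000 / 1.12928 ≈ 1.31057.
Annualized: 1.31057^(1/3) − 1 ≈ 0.09434.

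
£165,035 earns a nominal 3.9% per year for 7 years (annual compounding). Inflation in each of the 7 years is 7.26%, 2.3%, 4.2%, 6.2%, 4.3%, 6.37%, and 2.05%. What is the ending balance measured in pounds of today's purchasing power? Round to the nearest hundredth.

Nominal value at maturity: £165,035 × (1 + 3.9%)^7 ≈ £215,717.26.
Price-level factor over 7 years: 1.0726 × 1.023 × 1.042 × 1.062 × 1.043 × 1.0637 × 1.0205 ≈ 1.3747449682.
Dividing the nominal maturity value by the price-level factor gives the value in today's money.

£156,914.38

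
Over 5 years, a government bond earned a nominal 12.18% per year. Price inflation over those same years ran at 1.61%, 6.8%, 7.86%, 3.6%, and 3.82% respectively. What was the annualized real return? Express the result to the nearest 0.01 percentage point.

7.13%

Cumulative inflation factor: 1.0161 × 1.068 × 1.0786 × 1.036 × 1.0382 ≈ 1.25895.
Nominal growth factor: 1.77655. Real growth factor = 1.77655 / 1.25895 ≈ 1.41113.
Annualized: 1.41113^(1/5) − 1 ≈ 0.07131.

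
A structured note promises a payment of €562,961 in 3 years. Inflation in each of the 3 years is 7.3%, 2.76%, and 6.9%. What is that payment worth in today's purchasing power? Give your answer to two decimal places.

Price-level factor over 3 years: 1.073 × 1.0276 × 1.069 = 1.1786952212.
Purchasing power today: €562,961 divided by that factor.

€477,613.71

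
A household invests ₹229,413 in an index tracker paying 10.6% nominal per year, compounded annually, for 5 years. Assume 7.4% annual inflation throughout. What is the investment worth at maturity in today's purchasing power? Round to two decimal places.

Nominal value at maturity: ₹229,413 × (1 + 10.6%)^5 ≈ ₹379,658.96.
Price-level factor over 5 years: (1 + 7.4%)^5 ≈ 1.4289643919.
The maturity value deflated by that factor is the answer in today's purchasing power.

₹265,688.19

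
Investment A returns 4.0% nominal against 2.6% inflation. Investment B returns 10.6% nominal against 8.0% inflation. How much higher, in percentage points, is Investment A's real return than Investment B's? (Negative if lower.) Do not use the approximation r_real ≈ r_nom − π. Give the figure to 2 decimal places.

Investment A real return: 1.040/1.026 − 1 = 1.365%.
Investment B real return: 1.106/1.080 − 1 = 2.407%.
Difference: 1.365 − 2.407 = -1.042 pp.

-1.04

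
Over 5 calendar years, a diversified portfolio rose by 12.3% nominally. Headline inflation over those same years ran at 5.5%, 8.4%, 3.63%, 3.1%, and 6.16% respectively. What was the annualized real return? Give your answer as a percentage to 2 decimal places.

-2.84%

Cumulative inflation factor: 1.055 × 1.084 × 1.0363 × 1.031 × 1.0616 ≈ 1.29714.
Nominal growth factor: 1.12300. Real growth factor = 1.12300 / 1.29714 ≈ 0.86575.
Annualized: 0.86575^(1/5) − 1 ≈ -0.02842.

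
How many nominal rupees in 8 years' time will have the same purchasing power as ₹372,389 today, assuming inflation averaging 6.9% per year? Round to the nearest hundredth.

₹635,065.45

Cumulative price-level factor: (1+6.9%)^8 ≈ 1.7053818700.
The nominal amount required is ₹372,389 scaled up by that factor.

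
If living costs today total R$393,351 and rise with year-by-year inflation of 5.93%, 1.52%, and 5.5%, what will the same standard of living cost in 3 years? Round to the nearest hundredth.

R$446,275.76

Cumulative price-level factor: 1.0593 × 1.0152 × 1.055 = 1.1345484348.
Multiplying R$393,351 by the price-level factor gives the future nominal sum.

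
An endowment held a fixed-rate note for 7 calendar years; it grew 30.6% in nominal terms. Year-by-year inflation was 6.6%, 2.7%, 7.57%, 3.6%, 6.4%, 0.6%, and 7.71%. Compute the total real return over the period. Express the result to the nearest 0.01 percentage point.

Cumulative inflation factor: 1.066 × 1.027 × 1.0757 × 1.036 × 1.064 × 1.006 × 1.0771 ≈ 1.40661.
Nominal growth factor: 1.30600. Real growth factor = 1.30600 / 1.40661 ≈ 0.92847.
Total real return ≈ -7.1528%.

-7.15%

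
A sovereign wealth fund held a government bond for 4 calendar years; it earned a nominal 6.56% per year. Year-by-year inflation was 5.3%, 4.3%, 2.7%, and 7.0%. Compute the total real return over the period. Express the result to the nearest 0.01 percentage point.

Cumulative inflation factor: 1.053 × 1.043 × 1.027 × 1.070 ≈ 1.20689.
Nominal growth factor: 1.28937. Real growth factor = 1.28937 / 1.20689 ≈ 1.06834.
Total real return ≈ 6.8341%.

6.83%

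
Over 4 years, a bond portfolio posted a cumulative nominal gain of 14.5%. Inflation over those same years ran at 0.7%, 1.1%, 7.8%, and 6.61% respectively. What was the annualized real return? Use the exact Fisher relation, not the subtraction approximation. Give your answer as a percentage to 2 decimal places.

Cumulative inflation factor: 1.007 × 1.011 × 1.078 × 1.0661 ≈ 1.17003.
Nominal growth factor: 1.14500. Real growth factor = 1.14500 / 1.17003 ≈ 0.97861.
Annualized: 0.97861^(1/4) − 1 ≈ -0.00539.

-0.54%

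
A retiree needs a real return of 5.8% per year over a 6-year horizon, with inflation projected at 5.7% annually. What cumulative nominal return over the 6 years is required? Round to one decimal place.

Required annual nominal rate: (1+5.8%)(1+5.7%) − 1 = 11.8306%.
Cumulative over 6 years: (1 + 0.118306)^6 − 1 ≈ 0.95598.

95.6%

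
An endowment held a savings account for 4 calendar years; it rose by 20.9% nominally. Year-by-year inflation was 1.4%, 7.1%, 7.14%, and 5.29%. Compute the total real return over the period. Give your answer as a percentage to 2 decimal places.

-1.31%

Cumulative inflation factor: 1.014 × 1.071 × 1.0714 × 1.0529 ≈ 1.22508.
Nominal growth factor: 1.20900. Real growth factor = 1.20900 / 1.22508 ≈ 0.98687.
Total real return ≈ -1.3130%.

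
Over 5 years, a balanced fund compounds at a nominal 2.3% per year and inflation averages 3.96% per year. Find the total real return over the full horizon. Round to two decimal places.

The annual real rate is (1+2.3%)/(1+3.96%) − 1 = -1.5968%.
Compounded over 5 years: (1 + -0.015968)^5 − 1 ≈ -0.07733.

-7.73%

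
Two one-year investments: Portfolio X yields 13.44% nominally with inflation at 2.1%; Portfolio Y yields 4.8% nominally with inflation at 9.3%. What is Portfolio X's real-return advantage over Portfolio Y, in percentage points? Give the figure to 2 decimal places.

Portfolio X real return: 1.1344/1.021 − 1 = 11.107%.
Portfolio Y real return: 1.048/1.093 − 1 = -4.117%.
Difference: 11.107 − (-4.117) = 15.224 pp.

15.22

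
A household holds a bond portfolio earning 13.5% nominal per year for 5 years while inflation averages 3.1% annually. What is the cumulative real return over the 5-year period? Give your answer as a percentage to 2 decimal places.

61.69%

The annual real rate is (1+13.5%)/(1+3.1%) − 1 = 10.0873%.
Compounded over 5 years: (1 + 0.100873)^5 − 1 ≈ 0.61691.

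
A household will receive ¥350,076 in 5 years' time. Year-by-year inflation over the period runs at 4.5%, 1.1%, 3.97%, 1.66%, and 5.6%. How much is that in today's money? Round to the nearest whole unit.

Price-level factor over 5 years: 1.045 × 1.011 × 1.0397 × 1.0166 × 1.056 ≈ 1.1792055473.
Purchasing power today: ¥350,076 divided by that factor.

¥296,874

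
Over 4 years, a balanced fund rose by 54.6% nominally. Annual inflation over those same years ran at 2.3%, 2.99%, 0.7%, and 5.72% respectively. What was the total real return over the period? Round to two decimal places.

Cumulative inflation factor: 1.023 × 1.0299 × 1.007 × 1.0572 ≈ 1.12165.
Nominal growth factor: 1.54600. Real growth factor = 1.54600 / 1.12165 ≈ 1.37833.
Total real return ≈ 37.8327%.

37.83%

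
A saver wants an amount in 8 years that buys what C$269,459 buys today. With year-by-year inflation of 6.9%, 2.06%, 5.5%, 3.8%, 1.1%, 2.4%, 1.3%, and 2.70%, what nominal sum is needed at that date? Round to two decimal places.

Cumulative price-level factor: 1.069 × 1.0206 × 1.055 × 1.038 × 1.011 × 1.024 × 1.013 × 1.0270 ≈ 1.2868089817.
Multiplying C$269,459 by the price-level factor gives the future nominal sum.

C$346,742.26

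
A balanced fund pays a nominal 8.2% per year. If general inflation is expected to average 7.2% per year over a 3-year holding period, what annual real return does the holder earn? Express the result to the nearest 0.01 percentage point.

With constant rates the annual real return is the same each year: (1+8.2%)/(1+7.2%) − 1 = 0.00933.

0.93%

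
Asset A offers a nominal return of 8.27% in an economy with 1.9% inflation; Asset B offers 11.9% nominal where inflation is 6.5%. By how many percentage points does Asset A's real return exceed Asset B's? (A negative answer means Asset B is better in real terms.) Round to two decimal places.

Asset A real return: 1.0827/1.019 − 1 = 6.251%.
Asset B real return: 1.119/1.065 − 1 = 5.070%.
Difference: 6.251 − 5.070 = 1.181 pp.

1.18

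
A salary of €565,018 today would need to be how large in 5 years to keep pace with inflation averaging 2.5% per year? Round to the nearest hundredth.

€639,266.01

Cumulative price-level factor: (1+2.5%)^5 ≈ 1.1314082129.
Multiplying €565,018 by the price-level factor gives the future nominal sum.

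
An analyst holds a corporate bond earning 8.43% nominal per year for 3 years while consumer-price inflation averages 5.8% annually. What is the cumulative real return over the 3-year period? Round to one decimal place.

7.6%

The annual real rate is (1+8.43%)/(1+5.8%) − 1 = 2.4858%.
Compounded over 3 years: (1 + 0.024858)^3 − 1 ≈ 0.07644.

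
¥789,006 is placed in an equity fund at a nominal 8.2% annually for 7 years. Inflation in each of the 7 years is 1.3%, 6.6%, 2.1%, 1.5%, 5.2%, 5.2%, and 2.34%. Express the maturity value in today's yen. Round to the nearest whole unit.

¥1,080,776

Nominal value at maturity: ¥789,006 × (1 + 8.2%)^7 ≈ ¥1,369,844.
Price-level factor over 7 years: 1.013 × 1.066 × 1.021 × 1.015 × 1.052 × 1.052 × 1.0234 ≈ 1.2674631064.
Dividing the nominal maturity value by the price-level factor gives the value in today's money.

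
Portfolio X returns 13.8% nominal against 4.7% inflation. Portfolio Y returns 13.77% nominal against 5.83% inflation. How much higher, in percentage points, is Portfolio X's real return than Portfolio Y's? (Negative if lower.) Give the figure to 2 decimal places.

Portfolio X real return: 1.138/1.047 − 1 = 8.691%.
Portfolio Y real return: 1.1377/1.0583 − 1 = 7.503%.
Difference: 8.691 − 7.503 = 1.188 pp.

1.19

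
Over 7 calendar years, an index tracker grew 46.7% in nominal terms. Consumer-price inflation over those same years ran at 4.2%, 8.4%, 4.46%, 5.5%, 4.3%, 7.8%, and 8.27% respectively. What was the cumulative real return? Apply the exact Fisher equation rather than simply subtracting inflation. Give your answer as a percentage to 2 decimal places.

-3.19%

Cumulative inflation factor: 1.042 × 1.084 × 1.0446 × 1.055 × 1.043 × 1.078 × 1.0827 ≈ 1.51534.
Nominal growth factor: 1.46700. Real growth factor = 1.46700 / 1.51534 ≈ 0.96810.
Total real return ≈ -3.1902%.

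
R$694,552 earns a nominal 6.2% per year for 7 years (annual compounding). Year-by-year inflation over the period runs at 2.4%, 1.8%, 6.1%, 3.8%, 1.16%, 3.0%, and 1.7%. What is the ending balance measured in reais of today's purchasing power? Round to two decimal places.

R$869,859.10

Nominal value at maturity: R$694,552 × (1 + 6.2%)^7 ≈ R$1,058,221.02.
Price-level factor over 7 years: 1.024 × 1.018 × 1.061 × 1.038 × 1.0116 × 1.030 × 1.017 ≈ 1.2165430174.
Dividing the nominal maturity value by the price-level factor gives the value in today's money.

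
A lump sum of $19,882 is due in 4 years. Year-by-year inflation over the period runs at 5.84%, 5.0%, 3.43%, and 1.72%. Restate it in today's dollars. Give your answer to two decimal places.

Price-level factor over 4 years: 1.0584 × 1.050 × 1.0343 × 1.0172 ≈ 1.1692086143.
Purchasing power today: $19,882 divided by that factor.

$17,004.66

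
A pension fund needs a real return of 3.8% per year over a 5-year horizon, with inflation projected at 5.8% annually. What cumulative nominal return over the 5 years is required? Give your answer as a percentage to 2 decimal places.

Required annual nominal rate: (1+3.8%)(1+5.8%) − 1 = 9.8204%.
Cumulative over 5 years: (1 + 0.098204)^5 − 1 ≈ 0.59741.

59.74%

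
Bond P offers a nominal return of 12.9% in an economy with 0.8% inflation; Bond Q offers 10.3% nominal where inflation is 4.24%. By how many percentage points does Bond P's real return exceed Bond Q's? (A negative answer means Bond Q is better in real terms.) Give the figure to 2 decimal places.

6.19

Bond P real return: 1.129/1.008 − 1 = 12.004%.
Bond Q real return: 1.103/1.0424 − 1 = 5.814%.
Difference: 12.004 − 5.814 = 6.190 pp.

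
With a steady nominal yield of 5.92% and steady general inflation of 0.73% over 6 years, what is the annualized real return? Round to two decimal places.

5.15%

With constant rates the annual real return is the same each year: (1+5.92%)/(1+0.73%) − 1 = 0.05152.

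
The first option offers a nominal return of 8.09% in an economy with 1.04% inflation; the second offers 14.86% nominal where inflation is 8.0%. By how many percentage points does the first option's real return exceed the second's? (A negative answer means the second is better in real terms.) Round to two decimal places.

0.63

The first option real return: 1.0809/1.0104 − 1 = 6.977%.
The second real return: 1.1486/1.080 − 1 = 6.352%.
Difference: 6.977 − 6.352 = 0.625 pp.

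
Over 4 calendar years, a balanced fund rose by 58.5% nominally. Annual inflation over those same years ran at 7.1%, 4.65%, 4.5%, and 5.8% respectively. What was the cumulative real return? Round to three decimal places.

Cumulative inflation factor: 1.071 × 1.0465 × 1.045 × 1.058 ≈ 1.23917.
Nominal growth factor: 1.58500. Real growth factor = 1.58500 / 1.23917 ≈ 1.27908.
Total real return ≈ 27.9083%.

27.908%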